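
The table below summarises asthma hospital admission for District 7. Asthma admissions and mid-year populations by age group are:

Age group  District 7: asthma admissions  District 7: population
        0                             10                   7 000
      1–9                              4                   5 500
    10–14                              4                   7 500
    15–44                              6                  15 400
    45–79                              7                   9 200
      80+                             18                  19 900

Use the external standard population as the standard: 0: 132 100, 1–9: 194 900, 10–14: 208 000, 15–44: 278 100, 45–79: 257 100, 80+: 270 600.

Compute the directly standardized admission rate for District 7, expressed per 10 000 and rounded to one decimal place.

7.4

Age-specific rates per 10 000 for District 7: 14.29, 7.27, 5.33, 3.90, 7.61, 9.05.
Standard total = 1 340 800; weights = 0.0985, 0.1454, 0.1551, 0.2074, 0.1918, 0.2018.
Standardized rate: 0.0985×14.29 + 0.1454×7.27 + 0.1551×5.33 + 0.2074×3.90 + 0.1918×7.61 + 0.2018×9.05 = 7.3846 per 10 000.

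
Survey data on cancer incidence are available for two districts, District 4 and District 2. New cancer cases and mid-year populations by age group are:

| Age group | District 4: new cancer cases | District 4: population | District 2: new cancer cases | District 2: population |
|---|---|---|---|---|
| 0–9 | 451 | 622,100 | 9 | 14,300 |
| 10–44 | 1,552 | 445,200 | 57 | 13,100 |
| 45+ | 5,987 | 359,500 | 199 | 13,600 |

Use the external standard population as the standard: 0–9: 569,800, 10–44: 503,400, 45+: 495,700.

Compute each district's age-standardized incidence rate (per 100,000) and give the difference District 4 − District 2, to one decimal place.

39.6

Age-specific rates per 100,000 for District 4: 72.50, 348.61, 1665.37.
For District 2: 62.94, 435.11, 1463.24.
Standard total = 1,568,900; weights = 0.3632, 0.3209, 0.3160.
District 4: 0.3632×72.50 + 0.3209×348.61 + 0.3160×1665.37 = 664.3639 per 100,000.
District 2: 0.3632×62.94 + 0.3209×435.11 + 0.3160×1463.24 = 624.7842 per 100,000.
Difference = 664.3639 − 624.7842 = 39.5798.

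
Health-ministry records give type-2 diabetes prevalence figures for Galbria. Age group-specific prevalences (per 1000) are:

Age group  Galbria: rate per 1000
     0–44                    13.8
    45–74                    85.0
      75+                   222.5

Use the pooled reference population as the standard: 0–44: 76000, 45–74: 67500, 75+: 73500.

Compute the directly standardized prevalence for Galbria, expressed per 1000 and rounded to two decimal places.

Standard total = 217000; weights = 0.3502, 0.3111, 0.3387.
Standardized rate: 0.3502×13.8 + 0.3111×85.0 + 0.3387×222.5 = 106.6362 per 1000.

106.64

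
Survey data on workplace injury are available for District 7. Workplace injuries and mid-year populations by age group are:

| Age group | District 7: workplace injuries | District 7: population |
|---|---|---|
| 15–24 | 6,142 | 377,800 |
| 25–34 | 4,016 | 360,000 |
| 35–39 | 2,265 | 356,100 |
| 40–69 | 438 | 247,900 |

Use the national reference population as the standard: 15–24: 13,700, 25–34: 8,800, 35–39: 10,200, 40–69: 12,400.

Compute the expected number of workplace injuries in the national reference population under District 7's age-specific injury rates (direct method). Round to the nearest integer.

Age-specific rates per 10,000 for District 7: 162.57, 111.56, 63.61, 17.67.
Expected workplace injuries = Σ (standard pop × age-specific rate ÷ 10,000)
= 13,700×162.57/10,000 + 8,800×111.56/10,000 + 10,200×63.61/10,000 + 12,400×17.67/10,000
= 222.72 + 98.17 + 64.88 + 21.91 = 407.68.

408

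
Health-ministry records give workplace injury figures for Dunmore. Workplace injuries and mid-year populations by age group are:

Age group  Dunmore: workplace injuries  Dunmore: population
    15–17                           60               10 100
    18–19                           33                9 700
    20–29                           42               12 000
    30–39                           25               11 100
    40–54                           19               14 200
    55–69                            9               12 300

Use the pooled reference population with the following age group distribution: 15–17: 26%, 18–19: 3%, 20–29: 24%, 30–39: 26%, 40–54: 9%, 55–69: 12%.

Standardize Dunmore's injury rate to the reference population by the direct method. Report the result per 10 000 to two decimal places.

Age-specific rates per 10 000 for Dunmore: 59.41, 34.02, 35.00, 22.52, 13.38, 7.32.
Standard weights: 0.26, 0.03, 0.24, 0.26, 0.09, 0.12.
Standardized rate: 0.2600×59.41 + 0.0300×34.02 + 0.2400×35.00 + 0.2600×22.52 + 0.0900×13.38 + 0.1200×7.32 = 32.8043 per 10 000.

32.80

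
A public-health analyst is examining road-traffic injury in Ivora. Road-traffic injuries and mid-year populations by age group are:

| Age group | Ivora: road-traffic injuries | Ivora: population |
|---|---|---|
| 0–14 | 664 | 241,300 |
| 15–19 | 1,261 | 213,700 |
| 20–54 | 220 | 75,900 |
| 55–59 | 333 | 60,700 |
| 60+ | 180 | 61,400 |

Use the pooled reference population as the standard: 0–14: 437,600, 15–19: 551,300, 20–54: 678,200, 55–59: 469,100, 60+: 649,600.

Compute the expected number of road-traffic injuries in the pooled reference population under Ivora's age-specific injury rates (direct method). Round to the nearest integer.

10901

Age-specific rates per 100,000 for Ivora: 275.18, 590.08, 289.86, 548.60, 293.16.
Expected road-traffic injuries = Σ (standard pop × age-specific rate ÷ 100,000)
= 437,600×275.18/100,000 + 551,300×590.08/100,000 + 678,200×289.86/100,000 + 469,100×548.60/100,000 + 649,600×293.16/100,000
= 1204.17 + 3253.11 + 1965.80 + 2573.48 + 1904.36 = 10900.92.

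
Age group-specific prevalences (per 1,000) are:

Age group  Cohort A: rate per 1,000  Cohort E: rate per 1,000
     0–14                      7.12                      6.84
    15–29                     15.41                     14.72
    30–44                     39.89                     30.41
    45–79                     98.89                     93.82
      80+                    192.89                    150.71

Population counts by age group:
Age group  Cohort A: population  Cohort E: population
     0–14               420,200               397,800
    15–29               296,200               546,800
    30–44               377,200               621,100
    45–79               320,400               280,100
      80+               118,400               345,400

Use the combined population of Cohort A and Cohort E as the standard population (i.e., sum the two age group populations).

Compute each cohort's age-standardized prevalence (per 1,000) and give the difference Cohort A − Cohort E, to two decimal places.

Combined standard total = 3,723,600; weights = 0.2197, 0.2264, 0.2681, 0.1613, 0.1246.
Cohort A: 0.2197×7.12 + 0.2264×15.41 + 0.2681×39.89 + 0.1613×98.89 + 0.1246×192.89 = 55.7210 per 1,000.
Cohort E: 0.2197×6.84 + 0.2264×14.72 + 0.2681×30.41 + 0.1613×93.82 + 0.1246×150.71 = 46.8903 per 1,000.
Difference = 55.7210 − 46.8903 = 8.8308.

8.83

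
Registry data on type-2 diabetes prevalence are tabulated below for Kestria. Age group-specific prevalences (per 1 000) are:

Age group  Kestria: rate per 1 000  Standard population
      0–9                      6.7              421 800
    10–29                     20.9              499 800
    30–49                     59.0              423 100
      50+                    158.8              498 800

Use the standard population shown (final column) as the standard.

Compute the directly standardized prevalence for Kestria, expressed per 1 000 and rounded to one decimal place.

Standard total = 1 843 500; weights = 0.2288, 0.2711, 0.2295, 0.2706.
Standardized rate: 0.2288×6.7 + 0.2711×20.9 + 0.2295×59.0 + 0.2706×158.8 = 63.7072 per 1 000.

63.7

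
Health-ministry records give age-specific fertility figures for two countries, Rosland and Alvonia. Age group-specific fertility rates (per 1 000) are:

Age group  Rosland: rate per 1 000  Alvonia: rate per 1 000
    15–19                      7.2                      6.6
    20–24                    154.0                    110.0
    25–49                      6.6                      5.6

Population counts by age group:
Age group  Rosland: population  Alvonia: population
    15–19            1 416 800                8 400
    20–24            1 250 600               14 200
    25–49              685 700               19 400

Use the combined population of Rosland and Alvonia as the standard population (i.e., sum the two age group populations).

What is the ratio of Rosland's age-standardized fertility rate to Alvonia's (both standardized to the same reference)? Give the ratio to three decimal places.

1.375

Combined standard total = 3 395 100; weights = 0.4198, 0.3725, 0.2077.
Rosland: 0.4198×7.2 + 0.3725×154.0 + 0.2077×6.6 = 61.7638 per 1 000.
Alvonia: 0.4198×6.6 + 0.3725×110.0 + 0.2077×5.6 = 44.9126 per 1 000.
Ratio = 61.7638 ÷ 44.9126 = 1.37520.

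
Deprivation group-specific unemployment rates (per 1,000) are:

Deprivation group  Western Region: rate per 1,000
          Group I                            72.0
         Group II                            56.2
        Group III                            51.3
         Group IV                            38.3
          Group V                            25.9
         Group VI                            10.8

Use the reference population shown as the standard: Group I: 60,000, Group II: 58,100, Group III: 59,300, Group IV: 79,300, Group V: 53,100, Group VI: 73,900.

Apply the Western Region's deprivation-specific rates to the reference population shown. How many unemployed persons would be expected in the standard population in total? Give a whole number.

15838

Expected unemployed persons = Σ (standard pop × deprivation-specific rate ÷ 1,000)
= 60,000×72.0/1,000 + 58,100×56.2/1,000 + 59,300×51.3/1,000 + 79,300×38.3/1,000 + 53,100×25.9/1,000 + 73,900×10.8/1,000
= 4320.00 + 3265.22 + 3042.09 + 3037.19 + 1375.29 + 798.12 = 15837.91.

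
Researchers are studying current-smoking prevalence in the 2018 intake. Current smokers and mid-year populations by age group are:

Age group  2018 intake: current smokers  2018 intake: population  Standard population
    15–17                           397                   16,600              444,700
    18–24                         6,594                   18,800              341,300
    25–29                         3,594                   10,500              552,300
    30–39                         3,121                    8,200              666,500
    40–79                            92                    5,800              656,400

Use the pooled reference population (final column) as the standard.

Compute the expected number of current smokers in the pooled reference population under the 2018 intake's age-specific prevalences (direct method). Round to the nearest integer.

Age-specific rates per 1,000 for the 2018 intake: 23.916, 350.745, 342.286, 380.610, 15.862.
Expected current smokers = Σ (standard pop × age-specific rate ÷ 1,000)
= 444,700×23.916/1,000 + 341,300×350.745/1,000 + 552,300×342.286/1,000 + 666,500×380.610/1,000 + 656,400×15.862/1,000
= 10635.30 + 119709.16 + 189044.40 + 253676.40 + 10411.86 = 583477.12.

583477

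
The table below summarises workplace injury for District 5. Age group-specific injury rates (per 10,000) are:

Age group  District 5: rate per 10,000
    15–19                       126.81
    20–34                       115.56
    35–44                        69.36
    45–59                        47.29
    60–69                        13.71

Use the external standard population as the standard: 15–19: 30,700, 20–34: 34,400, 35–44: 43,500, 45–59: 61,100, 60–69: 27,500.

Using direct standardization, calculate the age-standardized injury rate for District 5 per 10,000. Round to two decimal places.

Standard total = 197,200; weights = 0.1557, 0.1744, 0.2206, 0.3098, 0.1395.
Standardized rate: 0.1557×126.81 + 0.1744×115.56 + 0.2206×69.36 + 0.3098×47.29 + 0.1395×13.71 = 71.7644 per 10,000.

71.76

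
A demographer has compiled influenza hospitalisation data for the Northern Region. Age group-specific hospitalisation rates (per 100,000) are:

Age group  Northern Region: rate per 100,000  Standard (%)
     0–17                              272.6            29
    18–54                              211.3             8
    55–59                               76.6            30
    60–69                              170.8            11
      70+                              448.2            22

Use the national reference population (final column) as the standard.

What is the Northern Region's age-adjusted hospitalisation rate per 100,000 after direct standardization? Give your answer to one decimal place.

Standard weights: 0.29, 0.08, 0.30, 0.11, 0.22.
Standardized rate: 0.2900×272.6 + 0.0800×211.3 + 0.3000×76.6 + 0.1100×170.8 + 0.2200×448.2 = 236.3300 per 100,000.

236.3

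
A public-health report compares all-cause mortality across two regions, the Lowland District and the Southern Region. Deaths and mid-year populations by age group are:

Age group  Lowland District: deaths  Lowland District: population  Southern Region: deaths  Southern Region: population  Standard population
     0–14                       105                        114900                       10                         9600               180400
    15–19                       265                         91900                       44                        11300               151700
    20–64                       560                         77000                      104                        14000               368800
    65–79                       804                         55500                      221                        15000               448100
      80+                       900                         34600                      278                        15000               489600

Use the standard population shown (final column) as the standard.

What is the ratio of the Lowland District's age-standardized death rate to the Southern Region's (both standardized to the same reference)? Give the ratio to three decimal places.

1.173

Age-specific rates per 1000 for the Lowland District: 0.914, 2.884, 7.273, 14.486, 26.012.
For the Southern Region: 1.042, 3.894, 7.429, 14.733, 18.533.
Standard total = 1638600; weights = 0.1101, 0.0926, 0.2251, 0.2735, 0.2988.
The Lowland District: 0.1101×0.914 + 0.0926×2.884 + 0.2251×7.273 + 0.2735×14.486 + 0.2988×26.012 = 13.7380 per 1000.
The Southern Region: 0.1101×1.042 + 0.0926×3.894 + 0.2251×7.429 + 0.2735×14.733 + 0.2988×18.533 = 11.7138 per 1000.
Ratio = 13.7380 ÷ 11.7138 = 1.17281.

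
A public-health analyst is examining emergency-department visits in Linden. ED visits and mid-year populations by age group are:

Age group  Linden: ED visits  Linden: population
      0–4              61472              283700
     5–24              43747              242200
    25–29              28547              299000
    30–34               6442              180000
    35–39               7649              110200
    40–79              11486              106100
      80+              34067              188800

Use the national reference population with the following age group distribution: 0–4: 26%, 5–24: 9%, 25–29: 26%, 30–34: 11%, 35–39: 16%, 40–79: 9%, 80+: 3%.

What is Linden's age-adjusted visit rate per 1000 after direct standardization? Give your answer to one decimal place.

Age-specific rates per 1000 for Linden: 216.680, 180.623, 95.475, 35.789, 69.410, 108.256, 180.440.
Standard weights: 0.26, 0.09, 0.26, 0.11, 0.16, 0.09, 0.03.
Standardized rate: 0.2600×216.680 + 0.0900×180.623 + 0.2600×95.475 + 0.1100×35.789 + 0.1600×69.410 + 0.0900×108.256 + 0.0300×180.440 = 127.6149 per 1000.

127.6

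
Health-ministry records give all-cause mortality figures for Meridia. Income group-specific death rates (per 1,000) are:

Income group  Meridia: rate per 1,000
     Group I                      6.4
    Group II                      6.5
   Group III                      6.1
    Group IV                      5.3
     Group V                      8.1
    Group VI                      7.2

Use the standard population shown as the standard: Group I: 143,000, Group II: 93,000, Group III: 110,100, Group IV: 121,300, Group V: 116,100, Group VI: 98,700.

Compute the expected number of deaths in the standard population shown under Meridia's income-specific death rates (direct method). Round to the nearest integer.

4485

Expected deaths = Σ (standard pop × income-specific rate ÷ 1,000)
= 143,000×6.4/1,000 + 93,000×6.5/1,000 + 110,100×6.1/1,000 + 121,300×5.3/1,000 + 116,100×8.1/1,000 + 98,700×7.2/1,000
= 915.20 + 604.50 + 671.61 + 642.89 + 940.41 + 710.64 = 4485.25.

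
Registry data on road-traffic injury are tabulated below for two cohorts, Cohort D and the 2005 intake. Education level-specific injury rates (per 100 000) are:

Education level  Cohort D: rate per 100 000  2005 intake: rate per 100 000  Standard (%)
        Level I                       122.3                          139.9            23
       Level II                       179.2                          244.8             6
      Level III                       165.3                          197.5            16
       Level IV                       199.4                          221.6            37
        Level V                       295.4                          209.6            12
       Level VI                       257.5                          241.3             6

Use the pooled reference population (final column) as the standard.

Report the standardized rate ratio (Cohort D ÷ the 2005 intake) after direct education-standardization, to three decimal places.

0.950

Standard weights: 0.23, 0.06, 0.16, 0.37, 0.12, 0.06.
Cohort D: 0.2300×122.3 + 0.0600×179.2 + 0.1600×165.3 + 0.3700×199.4 + 0.1200×295.4 + 0.0600×257.5 = 190.0050 per 100 000.
The 2005 intake: 0.2300×139.9 + 0.0600×244.8 + 0.1600×197.5 + 0.3700×221.6 + 0.1200×209.6 + 0.0600×241.3 = 200.0870 per 100 000.
Ratio = 190.0050 ÷ 200.0870 = 0.94961.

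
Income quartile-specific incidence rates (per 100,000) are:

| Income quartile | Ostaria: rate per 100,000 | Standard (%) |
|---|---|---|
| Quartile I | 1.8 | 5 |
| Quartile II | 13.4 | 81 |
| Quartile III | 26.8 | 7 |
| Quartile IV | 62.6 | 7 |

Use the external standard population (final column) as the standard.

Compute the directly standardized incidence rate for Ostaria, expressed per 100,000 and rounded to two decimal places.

Standard weights: 0.05, 0.81, 0.07, 0.07.
Standardized rate: 0.0500×1.8 + 0.8100×13.4 + 0.0700×26.8 + 0.0700×62.6 = 17.2020 per 100,000.

17.20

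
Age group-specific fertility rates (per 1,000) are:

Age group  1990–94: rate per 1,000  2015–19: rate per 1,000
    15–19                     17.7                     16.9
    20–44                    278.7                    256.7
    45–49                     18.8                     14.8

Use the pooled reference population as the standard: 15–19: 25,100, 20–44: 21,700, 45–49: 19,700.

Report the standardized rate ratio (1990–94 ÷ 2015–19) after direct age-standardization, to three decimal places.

1.092

Standard total = 66,500; weights = 0.3774, 0.3263, 0.2962.
1990–94: 0.3774×17.7 + 0.3263×278.7 + 0.2962×18.8 = 103.1943 per 1,000.
2015–19: 0.3774×16.9 + 0.3263×256.7 + 0.2962×14.8 = 94.5284 per 1,000.
Ratio = 103.1943 ÷ 94.5284 = 1.09167.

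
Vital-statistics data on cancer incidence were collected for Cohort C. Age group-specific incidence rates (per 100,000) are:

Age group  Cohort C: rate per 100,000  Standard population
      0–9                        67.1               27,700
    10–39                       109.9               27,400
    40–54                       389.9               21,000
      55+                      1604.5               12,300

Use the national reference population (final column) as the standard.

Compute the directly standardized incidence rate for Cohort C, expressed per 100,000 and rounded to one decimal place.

371.0

Standard total = 88,400; weights = 0.3133, 0.3100, 0.2376, 0.1391.
Standardized rate: 0.3133×67.1 + 0.3100×109.9 + 0.2376×389.9 + 0.1391×1604.5 = 370.9636 per 100,000.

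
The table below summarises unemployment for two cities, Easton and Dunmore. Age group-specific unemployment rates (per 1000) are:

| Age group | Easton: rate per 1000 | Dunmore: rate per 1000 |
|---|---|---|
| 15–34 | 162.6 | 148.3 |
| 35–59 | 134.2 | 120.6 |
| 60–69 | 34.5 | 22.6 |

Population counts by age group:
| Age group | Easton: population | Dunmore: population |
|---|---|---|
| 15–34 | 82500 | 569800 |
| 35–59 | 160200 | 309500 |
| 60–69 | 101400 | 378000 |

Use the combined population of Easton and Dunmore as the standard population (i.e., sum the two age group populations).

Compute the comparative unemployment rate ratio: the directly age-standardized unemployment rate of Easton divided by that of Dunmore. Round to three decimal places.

1.130

Combined standard total = 1601400; weights = 0.4073, 0.2933, 0.2994.
Easton: 0.4073×162.6 + 0.2933×134.2 + 0.2994×34.5 = 115.9217 per 1000.
Dunmore: 0.4073×148.3 + 0.2933×120.6 + 0.2994×22.6 = 102.5455 per 1000.
Ratio = 115.9217 ÷ 102.5455 = 1.13044.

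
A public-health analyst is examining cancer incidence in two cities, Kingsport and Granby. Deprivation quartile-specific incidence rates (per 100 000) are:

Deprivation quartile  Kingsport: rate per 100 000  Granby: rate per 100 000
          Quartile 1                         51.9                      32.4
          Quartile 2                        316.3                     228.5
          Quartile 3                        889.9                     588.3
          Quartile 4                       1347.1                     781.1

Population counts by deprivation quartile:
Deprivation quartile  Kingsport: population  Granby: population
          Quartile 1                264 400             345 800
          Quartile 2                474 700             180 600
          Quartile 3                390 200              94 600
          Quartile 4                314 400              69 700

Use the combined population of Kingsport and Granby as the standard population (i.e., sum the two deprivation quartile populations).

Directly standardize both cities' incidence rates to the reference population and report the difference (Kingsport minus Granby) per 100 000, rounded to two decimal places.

Combined standard total = 2 134 400; weights = 0.2859, 0.3070, 0.2271, 0.1800.
Kingsport: 0.2859×51.9 + 0.3070×316.3 + 0.2271×889.9 + 0.1800×1347.1 = 556.4962 per 100 000.
Granby: 0.2859×32.4 + 0.3070×228.5 + 0.2271×588.3 + 0.1800×781.1 = 353.6052 per 100 000.
Difference = 556.4962 − 353.6052 = 202.8910.

202.89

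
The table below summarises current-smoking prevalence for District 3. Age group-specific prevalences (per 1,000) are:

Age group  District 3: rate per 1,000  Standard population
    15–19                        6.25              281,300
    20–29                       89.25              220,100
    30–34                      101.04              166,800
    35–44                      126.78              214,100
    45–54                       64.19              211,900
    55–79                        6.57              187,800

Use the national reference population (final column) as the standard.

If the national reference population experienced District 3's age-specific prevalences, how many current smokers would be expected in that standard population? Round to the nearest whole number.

80235

Expected current smokers = Σ (standard pop × age-specific rate ÷ 1,000)
= 281,300×6.25/1,000 + 220,100×89.25/1,000 + 166,800×101.04/1,000 + 214,100×126.78/1,000 + 211,900×64.19/1,000 + 187,800×6.57/1,000
= 1758.12 + 19643.92 + 16853.47 + 27143.60 + 13601.86 + 1233.85 = 80234.83.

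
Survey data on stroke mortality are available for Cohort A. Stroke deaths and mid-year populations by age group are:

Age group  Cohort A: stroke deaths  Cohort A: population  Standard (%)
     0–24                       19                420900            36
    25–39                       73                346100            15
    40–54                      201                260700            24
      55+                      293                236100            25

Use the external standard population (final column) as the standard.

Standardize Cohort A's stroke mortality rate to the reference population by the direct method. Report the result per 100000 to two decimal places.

54.32

Age-specific rates per 100000 for Cohort A: 4.51, 21.09, 77.10, 124.10.
Standard weights: 0.36, 0.15, 0.24, 0.25.
Standardized rate: 0.3600×4.51 + 0.1500×21.09 + 0.2400×77.10 + 0.2500×124.10 = 54.3179 per 100000.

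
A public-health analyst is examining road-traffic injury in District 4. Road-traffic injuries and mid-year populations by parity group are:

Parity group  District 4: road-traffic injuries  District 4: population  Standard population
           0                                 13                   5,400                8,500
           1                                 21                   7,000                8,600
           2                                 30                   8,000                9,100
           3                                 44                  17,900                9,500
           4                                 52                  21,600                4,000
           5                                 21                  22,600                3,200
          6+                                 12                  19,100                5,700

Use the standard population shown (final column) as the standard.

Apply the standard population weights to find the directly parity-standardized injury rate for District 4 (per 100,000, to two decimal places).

246.76

Parity-specific rates per 100,000 for District 4: 240.74, 300.00, 375.00, 245.81, 240.74, 92.92, 62.83.
Standard total = 48,600; weights = 0.1749, 0.1770, 0.1872, 0.1955, 0.0823, 0.0658, 0.1173.
Standardized rate: 0.1749×240.74 + 0.1770×300.00 + 0.1872×375.00 + 0.1955×245.81 + 0.0823×240.74 + 0.0658×92.92 + 0.1173×62.83 = 246.7575 per 100,000.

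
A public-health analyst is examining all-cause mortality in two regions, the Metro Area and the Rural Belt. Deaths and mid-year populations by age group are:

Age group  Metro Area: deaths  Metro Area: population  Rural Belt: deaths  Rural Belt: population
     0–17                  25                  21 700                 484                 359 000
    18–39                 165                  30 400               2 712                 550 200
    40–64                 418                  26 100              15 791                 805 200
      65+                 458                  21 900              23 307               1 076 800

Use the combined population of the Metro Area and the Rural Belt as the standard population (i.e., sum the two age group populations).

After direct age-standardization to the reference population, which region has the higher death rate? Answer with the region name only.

Rural Belt

Age-specific rates per 100 000 for the Metro Area: 115.21, 542.76, 1601.53, 2091.32.
For the Rural Belt: 134.82, 492.91, 1961.13, 2164.47.
Combined standard total = 2 891 300; weights = 0.1317, 0.2008, 0.2875, 0.3800.
The Metro Area: 0.1317×115.21 + 0.2008×542.76 + 0.2875×1601.53 + 0.3800×2091.32 = 1379.3379 per 100 000.
The Rural Belt: 0.1317×134.82 + 0.2008×492.91 + 0.2875×1961.13 + 0.3800×2164.47 = 1503.0946 per 100 000.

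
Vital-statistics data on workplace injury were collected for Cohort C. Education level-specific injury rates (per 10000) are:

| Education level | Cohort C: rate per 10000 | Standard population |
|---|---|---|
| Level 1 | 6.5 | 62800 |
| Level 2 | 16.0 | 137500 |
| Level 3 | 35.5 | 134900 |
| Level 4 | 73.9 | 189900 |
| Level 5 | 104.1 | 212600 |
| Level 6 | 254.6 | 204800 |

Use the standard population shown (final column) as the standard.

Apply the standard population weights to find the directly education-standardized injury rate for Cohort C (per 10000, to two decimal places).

Standard total = 942500; weights = 0.0666, 0.1459, 0.1431, 0.2015, 0.2256, 0.2173.
Standardized rate: 0.0666×6.5 + 0.1459×16.0 + 0.1431×35.5 + 0.2015×73.9 + 0.2256×104.1 + 0.2173×254.6 = 101.5432 per 10000.

101.54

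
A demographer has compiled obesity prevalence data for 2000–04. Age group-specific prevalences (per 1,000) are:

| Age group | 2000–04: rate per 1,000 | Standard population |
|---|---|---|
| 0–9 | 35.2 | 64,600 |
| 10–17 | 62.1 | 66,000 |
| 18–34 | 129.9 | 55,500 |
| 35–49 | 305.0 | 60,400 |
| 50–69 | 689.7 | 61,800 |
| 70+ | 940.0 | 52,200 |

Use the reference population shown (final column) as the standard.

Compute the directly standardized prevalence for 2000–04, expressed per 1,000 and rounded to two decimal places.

343.12

Standard total = 360,500; weights = 0.1792, 0.1831, 0.1540, 0.1675, 0.1714, 0.1448.
Standardized rate: 0.1792×35.2 + 0.1831×62.1 + 0.1540×129.9 + 0.1675×305.0 + 0.1714×689.7 + 0.1448×940.0 = 343.1219 per 1,000.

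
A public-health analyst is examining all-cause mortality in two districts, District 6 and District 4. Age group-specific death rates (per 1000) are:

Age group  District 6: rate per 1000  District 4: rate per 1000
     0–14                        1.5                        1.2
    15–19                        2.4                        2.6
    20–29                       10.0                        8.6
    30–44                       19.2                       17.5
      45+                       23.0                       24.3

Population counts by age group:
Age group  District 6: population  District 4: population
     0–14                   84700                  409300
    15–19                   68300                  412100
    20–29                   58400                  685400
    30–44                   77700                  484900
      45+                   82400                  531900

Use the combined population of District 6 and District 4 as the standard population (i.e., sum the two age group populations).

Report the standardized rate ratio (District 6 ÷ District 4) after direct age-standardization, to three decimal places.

1.038

Combined standard total = 2895100; weights = 0.1706, 0.1659, 0.2569, 0.1943, 0.2122.
District 6: 0.1706×1.5 + 0.1659×2.4 + 0.2569×10.0 + 0.1943×19.2 + 0.2122×23.0 = 11.8347 per 1000.
District 4: 0.1706×1.2 + 0.1659×2.6 + 0.2569×8.6 + 0.1943×17.5 + 0.2122×24.3 = 11.4025 per 1000.
Ratio = 11.8347 ÷ 11.4025 = 1.03790.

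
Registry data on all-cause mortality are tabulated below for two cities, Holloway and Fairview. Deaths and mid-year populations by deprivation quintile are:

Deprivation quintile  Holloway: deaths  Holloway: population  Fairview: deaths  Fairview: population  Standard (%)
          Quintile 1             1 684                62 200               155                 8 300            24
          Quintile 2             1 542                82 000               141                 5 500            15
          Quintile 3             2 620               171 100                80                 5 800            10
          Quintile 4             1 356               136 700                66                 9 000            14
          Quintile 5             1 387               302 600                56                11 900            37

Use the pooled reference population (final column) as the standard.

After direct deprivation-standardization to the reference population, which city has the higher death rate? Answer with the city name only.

Deprivation-specific rates per 100 000 for Holloway: 2707.40, 1880.49, 1531.27, 991.95, 458.36.
For Fairview: 1867.47, 2563.64, 1379.31, 733.33, 470.59.
Standard weights: 0.24, 0.15, 0.10, 0.14, 0.37.
Holloway: 0.2400×2707.40 + 0.1500×1880.49 + 0.1000×1531.27 + 0.1400×991.95 + 0.3700×458.36 = 1393.4419 per 100 000.
Fairview: 0.2400×1867.47 + 0.1500×2563.64 + 0.1000×1379.31 + 0.1400×733.33 + 0.3700×470.59 = 1247.4536 per 100 000.
The crude rates (1138.22 vs 1229.63) would put Fairview higher, but that reflects its deprivation composition; once standardized to a common deprivation structure, Holloway has the higher underlying rate.

Holloway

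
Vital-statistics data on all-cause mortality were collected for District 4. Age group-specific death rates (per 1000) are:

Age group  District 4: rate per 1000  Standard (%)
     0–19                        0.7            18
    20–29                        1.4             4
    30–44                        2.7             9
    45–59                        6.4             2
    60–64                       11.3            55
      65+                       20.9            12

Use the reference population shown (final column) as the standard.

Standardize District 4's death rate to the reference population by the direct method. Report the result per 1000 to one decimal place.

9.3

Standard weights: 0.18, 0.04, 0.09, 0.02, 0.55, 0.12.
Standardized rate: 0.1800×0.7 + 0.0400×1.4 + 0.0900×2.7 + 0.0200×6.4 + 0.5500×11.3 + 0.1200×20.9 = 9.2760 per 1000.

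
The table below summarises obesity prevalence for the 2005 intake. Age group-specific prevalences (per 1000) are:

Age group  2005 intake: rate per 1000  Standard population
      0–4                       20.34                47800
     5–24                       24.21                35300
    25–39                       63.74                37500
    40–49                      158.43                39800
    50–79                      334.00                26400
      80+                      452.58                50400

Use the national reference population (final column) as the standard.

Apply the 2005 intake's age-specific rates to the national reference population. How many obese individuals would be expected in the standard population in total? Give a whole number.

42150

Expected obese individuals = Σ (standard pop × age-specific rate ÷ 1000)
= 47800×20.34/1000 + 35300×24.21/1000 + 37500×63.74/1000 + 39800×158.43/1000 + 26400×334.00/1000 + 50400×452.58/1000
= 972.25 + 854.61 + 2390.25 + 6305.51 + 8817.60 + 22810.03 = 42150.26.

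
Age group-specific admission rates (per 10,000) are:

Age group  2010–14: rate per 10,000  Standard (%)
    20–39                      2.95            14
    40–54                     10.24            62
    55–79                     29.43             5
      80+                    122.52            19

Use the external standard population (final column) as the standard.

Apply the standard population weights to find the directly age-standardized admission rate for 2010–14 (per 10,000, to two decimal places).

31.51

Standard weights: 0.14, 0.62, 0.05, 0.19.
Standardized rate: 0.1400×2.95 + 0.6200×10.24 + 0.0500×29.43 + 0.1900×122.52 = 31.5121 per 10,000.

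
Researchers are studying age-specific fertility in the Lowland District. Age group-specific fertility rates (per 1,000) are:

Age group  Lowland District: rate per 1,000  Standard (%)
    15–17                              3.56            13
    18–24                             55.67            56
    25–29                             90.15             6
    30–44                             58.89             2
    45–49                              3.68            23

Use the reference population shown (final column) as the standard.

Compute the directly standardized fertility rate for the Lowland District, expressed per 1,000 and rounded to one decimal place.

Standard weights: 0.13, 0.56, 0.06, 0.02, 0.23.
Standardized rate: 0.1300×3.56 + 0.5600×55.67 + 0.0600×90.15 + 0.0200×58.89 + 0.2300×3.68 = 39.0712 per 1,000.

39.1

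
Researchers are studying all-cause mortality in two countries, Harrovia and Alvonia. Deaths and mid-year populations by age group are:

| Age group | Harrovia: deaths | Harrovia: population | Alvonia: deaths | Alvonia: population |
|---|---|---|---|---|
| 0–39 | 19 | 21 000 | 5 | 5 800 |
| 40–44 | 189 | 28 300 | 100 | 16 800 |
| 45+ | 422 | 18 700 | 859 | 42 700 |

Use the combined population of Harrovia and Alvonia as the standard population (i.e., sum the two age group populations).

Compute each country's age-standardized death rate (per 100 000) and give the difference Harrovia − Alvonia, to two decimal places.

Age-specific rates per 100 000 for Harrovia: 90.48, 667.84, 2256.68.
For Alvonia: 86.21, 595.24, 2011.71.
Combined standard total = 133 300; weights = 0.2011, 0.3383, 0.4606.
Harrovia: 0.2011×90.48 + 0.3383×667.84 + 0.4606×2256.68 = 1283.6082 per 100 000.
Alvonia: 0.2011×86.21 + 0.3383×595.24 + 0.4606×2011.71 = 1145.3455 per 100 000.
Difference = 1283.6082 − 1145.3455 = 138.2628.

138.26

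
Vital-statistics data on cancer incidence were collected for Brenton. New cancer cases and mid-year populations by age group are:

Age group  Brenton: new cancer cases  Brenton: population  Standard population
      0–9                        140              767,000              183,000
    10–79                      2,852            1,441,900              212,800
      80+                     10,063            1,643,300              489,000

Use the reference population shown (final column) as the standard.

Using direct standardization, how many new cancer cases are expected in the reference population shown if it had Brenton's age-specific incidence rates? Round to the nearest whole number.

Age-specific rates per 100,000 for Brenton: 18.25, 197.79, 612.37.
Expected new cancer cases = Σ (standard pop × age-specific rate ÷ 100,000)
= 183,000×18.25/100,000 + 212,800×197.79/100,000 + 489,000×612.37/100,000
= 33.40 + 420.91 + 2994.47 = 3448.78.

3449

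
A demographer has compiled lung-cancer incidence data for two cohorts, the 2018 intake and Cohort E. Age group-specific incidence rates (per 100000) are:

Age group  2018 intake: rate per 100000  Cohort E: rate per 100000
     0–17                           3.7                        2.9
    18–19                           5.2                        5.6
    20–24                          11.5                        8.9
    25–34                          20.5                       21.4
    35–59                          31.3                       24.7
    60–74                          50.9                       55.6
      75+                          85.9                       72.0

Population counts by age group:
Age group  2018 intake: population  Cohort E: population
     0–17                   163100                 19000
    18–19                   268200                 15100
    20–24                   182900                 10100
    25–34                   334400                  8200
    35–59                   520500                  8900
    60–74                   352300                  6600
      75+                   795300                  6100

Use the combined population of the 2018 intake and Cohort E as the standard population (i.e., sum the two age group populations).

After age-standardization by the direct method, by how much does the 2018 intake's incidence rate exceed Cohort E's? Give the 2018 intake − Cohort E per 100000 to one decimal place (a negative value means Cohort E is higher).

4.9

Combined standard total = 2690700; weights = 0.0677, 0.1053, 0.0717, 0.1273, 0.1968, 0.1334, 0.2978.
The 2018 intake: 0.0677×3.7 + 0.1053×5.2 + 0.0717×11.5 + 0.1273×20.5 + 0.1968×31.3 + 0.1334×50.9 + 0.2978×85.9 = 42.7652 per 100000.
Cohort E: 0.0677×2.9 + 0.1053×5.6 + 0.0717×8.9 + 0.1273×21.4 + 0.1968×24.7 + 0.1334×55.6 + 0.2978×72.0 = 37.8696 per 100000.
Difference = 42.7652 − 37.8696 = 4.8956.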